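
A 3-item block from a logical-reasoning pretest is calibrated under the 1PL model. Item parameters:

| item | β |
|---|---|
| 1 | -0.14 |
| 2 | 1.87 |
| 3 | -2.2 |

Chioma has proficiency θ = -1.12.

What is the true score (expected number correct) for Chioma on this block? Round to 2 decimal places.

P(θ) = 1 / (1 + exp(−(θ − β)))
P_1 = 1/(1+e^{0.9800}) = 0.2729
P_2 = 1/(1+e^{2.9900}) = 0.0479
P_3 = 1/(1+e^{-1.0800}) = 0.7465
E[score] = 0.2729 + 0.0479 + 0.7465 = 1.0673

1.07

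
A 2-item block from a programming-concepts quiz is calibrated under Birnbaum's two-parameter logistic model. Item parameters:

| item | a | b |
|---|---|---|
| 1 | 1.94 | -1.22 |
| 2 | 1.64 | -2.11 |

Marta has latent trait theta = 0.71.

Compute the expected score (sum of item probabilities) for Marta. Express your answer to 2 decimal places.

1.97

P(theta) = 1 / (1 + exp(−a(theta − b)))
P_1 = 1/(1+e^{-3.7442}) = 0.9769
P_2 = 1/(1+e^{-4.6248}) = 0.9903
E[score] = 0.9769 + 0.9903 = 1.9672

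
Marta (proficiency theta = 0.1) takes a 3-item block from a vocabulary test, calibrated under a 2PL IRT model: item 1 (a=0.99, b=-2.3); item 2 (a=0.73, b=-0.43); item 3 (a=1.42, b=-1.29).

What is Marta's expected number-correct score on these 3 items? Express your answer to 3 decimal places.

P(theta) = 1 / (1 + exp(−a(theta − b)))
P_1 = 1/(1+e^{-2.3760}) = 0.9150
P_2 = 1/(1+e^{-0.3869}) = 0.5955
P_3 = 1/(1+e^{-1.9738}) = 0.8780
E[score] = 0.9150 + 0.5955 + 0.8780 = 2.3885

2.389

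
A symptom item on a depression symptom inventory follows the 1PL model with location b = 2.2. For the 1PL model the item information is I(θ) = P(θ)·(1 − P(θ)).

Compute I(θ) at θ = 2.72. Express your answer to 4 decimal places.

0.2338

P = 1/(1+e^{-0.5200}) = 0.6271
P(1−P) = 0.6271 × 0.3729 = 0.2338
I = P(1−P) = 0.23383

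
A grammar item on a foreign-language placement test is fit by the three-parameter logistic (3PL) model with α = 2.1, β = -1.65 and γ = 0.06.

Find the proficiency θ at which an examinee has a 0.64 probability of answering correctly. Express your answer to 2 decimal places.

P(θ) = γ + (1 − γ) · 1 / (1 + exp(−α(θ − β)))
Remove guessing floor: (0.64 − 0.06)/(1 − 0.06) = 0.6170
logit = ln(0.6170/0.3830) = 0.4769
θ = β + logit/(α) = -1.65 + 0.4769/2.1000 = -1.4229

-1.42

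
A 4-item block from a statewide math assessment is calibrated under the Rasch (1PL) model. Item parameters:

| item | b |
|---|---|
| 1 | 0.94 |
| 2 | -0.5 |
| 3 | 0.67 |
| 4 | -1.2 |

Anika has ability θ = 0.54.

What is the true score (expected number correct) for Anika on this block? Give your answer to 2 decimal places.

2.46

P(θ) = 1 / (1 + exp(−(θ − b)))
P_1 = 1/(1+e^{0.4000}) = 0.4013
P_2 = 1/(1+e^{-1.0400}) = 0.7389
P_3 = 1/(1+e^{0.1300}) = 0.4675
P_4 = 1/(1+e^{-1.7400}) = 0.8507
E[score] = 0.4013 + 0.7389 + 0.4675 + 0.8507 = 2.4584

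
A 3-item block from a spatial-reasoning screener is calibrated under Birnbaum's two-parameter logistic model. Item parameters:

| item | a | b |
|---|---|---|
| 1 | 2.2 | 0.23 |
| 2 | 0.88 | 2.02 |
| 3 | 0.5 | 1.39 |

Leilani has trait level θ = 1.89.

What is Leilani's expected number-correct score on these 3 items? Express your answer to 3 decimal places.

P(θ) = 1 / (1 + exp(−a(θ − b)))
P_1 = 1/(1+e^{-3.6520}) = 0.9747
P_2 = 1/(1+e^{0.1144}) = 0.4714
P_3 = 1/(1+e^{-0.2500}) = 0.5622
E[score] = 0.9747 + 0.4714 + 0.5622 = 2.0083

2.008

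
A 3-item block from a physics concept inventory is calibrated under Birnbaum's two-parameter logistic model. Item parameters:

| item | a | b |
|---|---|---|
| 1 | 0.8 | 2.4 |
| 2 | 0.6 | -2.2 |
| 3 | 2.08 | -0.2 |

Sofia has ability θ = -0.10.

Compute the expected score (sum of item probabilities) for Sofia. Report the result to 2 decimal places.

1.45

P(θ) = 1 / (1 + exp(−a(θ − b)))
P_1 = 1/(1+e^{2.0000}) = 0.1192
P_2 = 1/(1+e^{-1.2600}) = 0.7790
P_3 = 1/(1+e^{-0.2080}) = 0.5518
E[score] = 0.1192 + 0.7790 + 0.5518 = 1.4500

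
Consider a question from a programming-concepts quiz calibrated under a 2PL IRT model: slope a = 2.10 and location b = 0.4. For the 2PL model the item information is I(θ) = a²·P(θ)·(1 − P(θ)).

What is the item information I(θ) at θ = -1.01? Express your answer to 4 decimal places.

P = 1/(1+e^{2.9610}) = 0.0492
P(1−P) = 0.0492 × 0.9508 = 0.0468
I = a² × P(1−P) = 2.10² × 0.0468 = 0.20637

0.2064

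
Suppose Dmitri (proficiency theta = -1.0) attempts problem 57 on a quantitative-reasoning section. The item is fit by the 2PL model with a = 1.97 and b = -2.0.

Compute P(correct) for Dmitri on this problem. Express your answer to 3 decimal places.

0.878

P(theta) = 1 / (1 + exp(−a(theta − b)))
Exponent: 1.97 × (-1.0 − (-2.0)) = 1.9700
1/(1 + e^{-1.9700}) = 0.8776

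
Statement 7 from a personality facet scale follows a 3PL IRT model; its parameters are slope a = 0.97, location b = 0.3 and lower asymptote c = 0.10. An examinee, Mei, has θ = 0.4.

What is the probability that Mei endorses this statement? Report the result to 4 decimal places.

P(θ) = c + (1 − c) · 1 / (1 + exp(−a(θ − b)))
Exponent: 0.97 × (0.4 − 0.3) = 0.0970
1/(1 + e^{-0.0970}) = 0.5242
P = 0.10 + 0.90 × 0.5242 = 0.5718

0.5718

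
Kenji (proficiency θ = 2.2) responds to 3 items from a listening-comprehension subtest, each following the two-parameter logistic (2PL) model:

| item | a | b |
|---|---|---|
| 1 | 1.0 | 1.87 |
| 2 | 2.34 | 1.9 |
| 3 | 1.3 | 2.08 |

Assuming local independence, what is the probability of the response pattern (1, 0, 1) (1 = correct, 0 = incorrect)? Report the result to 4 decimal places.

P(θ) = 1 / (1 + exp(−a(θ − b)))
P_1 = 1/(1+e^{-0.3300}) = 0.5818
P_2 = 1/(1+e^{-0.7020}) = 0.6686
P_3 = 1/(1+e^{-0.1560}) = 0.5389
L = P_1 × (1−P_2) × P_3 = 0.5818 × 0.3314 × 0.5389 = 0.10389

0.1039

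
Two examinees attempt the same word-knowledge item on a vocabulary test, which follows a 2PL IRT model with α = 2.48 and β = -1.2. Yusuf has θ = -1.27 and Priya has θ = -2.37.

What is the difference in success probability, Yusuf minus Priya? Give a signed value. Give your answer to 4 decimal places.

0.4046

P(θ) = 1 / (1 + exp(−α(θ − β)))
P(Yusuf) = 0.4567  [exponent -0.1736]
P(Priya) = 0.0521  [exponent -2.9016]
Difference = 0.4567 − 0.0521 = 0.4046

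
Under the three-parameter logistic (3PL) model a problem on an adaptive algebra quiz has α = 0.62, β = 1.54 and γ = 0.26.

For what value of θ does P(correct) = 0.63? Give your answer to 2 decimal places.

1.54

P(θ) = γ + (1 − γ) · 1 / (1 + exp(−α(θ − β)))
Remove guessing floor: (0.63 − 0.26)/(1 − 0.26) = 0.5000
logit = ln(0.5000/0.5000) = 0.0000
θ = β + logit/(α) = 1.54 + 0.0000/0.6200 = 1.5400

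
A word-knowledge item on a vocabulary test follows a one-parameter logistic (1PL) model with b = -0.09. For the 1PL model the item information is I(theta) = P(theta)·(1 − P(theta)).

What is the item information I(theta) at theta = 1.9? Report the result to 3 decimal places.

0.106

P = 1/(1+e^{-1.9900}) = 0.8797
P(1−P) = 0.8797 × 0.1203 = 0.1058
I = P(1−P) = 0.10580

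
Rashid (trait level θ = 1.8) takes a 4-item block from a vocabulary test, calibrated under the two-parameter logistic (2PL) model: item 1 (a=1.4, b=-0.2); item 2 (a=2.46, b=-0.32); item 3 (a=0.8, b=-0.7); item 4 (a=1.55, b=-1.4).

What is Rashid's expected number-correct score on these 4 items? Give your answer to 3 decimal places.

P(θ) = 1 / (1 + exp(−a(θ − b)))
P_1 = 1/(1+e^{-2.8000}) = 0.9427
P_2 = 1/(1+e^{-5.2152}) = 0.9946
P_3 = 1/(1+e^{-2.0000}) = 0.8808
P_4 = 1/(1+e^{-4.9600}) = 0.9930
E[score] = 0.9427 + 0.9946 + 0.8808 + 0.9930 = 3.8111

3.811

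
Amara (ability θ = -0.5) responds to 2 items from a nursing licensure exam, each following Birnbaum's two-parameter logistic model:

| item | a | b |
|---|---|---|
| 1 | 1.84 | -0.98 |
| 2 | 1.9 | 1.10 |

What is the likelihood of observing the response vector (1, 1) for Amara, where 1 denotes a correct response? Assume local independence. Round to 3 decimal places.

P(θ) = 1 / (1 + exp(−a(θ − b)))
P_1 = 1/(1+e^{-0.8832}) = 0.7075
P_2 = 1/(1+e^{3.0400}) = 0.0457
L = P_1 × P_2 = 0.7075 × 0.0457 = 0.03230

0.032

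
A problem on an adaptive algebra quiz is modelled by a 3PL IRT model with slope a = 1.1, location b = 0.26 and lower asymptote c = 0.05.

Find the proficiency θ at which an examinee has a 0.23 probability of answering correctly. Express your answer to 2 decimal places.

-1.06

P(θ) = c + (1 − c) · 1 / (1 + exp(−a(θ − b)))
Remove guessing floor: (0.23 − 0.05)/(1 − 0.05) = 0.1895
logit = ln(0.1895/0.8105) = -1.4534
θ = b + logit/(a) = 0.26 + (-1.4534)/1.1000 = -1.0613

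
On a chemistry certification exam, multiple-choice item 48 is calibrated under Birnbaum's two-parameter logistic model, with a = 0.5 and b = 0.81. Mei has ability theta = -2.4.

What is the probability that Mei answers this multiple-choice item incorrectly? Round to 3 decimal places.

P(theta) = 1 / (1 + exp(−a(theta − b)))
Exponent: 0.5 × (-2.4 − 0.81) = -1.6050
1/(1 + e^{1.6050}) = 0.1673
P(incorrect) = 1 − 0.1673 = 0.8327

0.833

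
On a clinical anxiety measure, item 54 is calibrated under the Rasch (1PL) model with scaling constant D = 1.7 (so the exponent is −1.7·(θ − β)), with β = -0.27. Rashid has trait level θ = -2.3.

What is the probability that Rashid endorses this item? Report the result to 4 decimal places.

P(θ) = 1 / (1 + exp(−D·(θ − β)))
Exponent: 1.7 × (-2.3 − (-0.27)) = -3.4510
1/(1 + e^{3.4510}) = 0.0307
P = 0.0307

0.0307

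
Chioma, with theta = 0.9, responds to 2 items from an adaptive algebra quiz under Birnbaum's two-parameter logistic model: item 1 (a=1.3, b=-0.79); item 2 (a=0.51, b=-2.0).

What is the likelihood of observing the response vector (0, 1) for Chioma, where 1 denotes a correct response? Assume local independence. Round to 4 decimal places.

P(theta) = 1 / (1 + exp(−a(theta − b)))
P_1 = 1/(1+e^{-2.1970}) = 0.9000
P_2 = 1/(1+e^{-1.4790}) = 0.8144
L = (1−P_1) × P_2 = 0.1000 × 0.8144 = 0.08146

0.0815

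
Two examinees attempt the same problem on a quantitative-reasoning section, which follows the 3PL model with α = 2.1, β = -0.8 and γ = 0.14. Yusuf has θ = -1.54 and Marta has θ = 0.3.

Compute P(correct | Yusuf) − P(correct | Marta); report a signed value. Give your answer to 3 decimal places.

P(θ) = γ + (1 − γ) · 1 / (1 + exp(−α(θ − β)))
P(Yusuf) = 0.2901  [exponent -1.5540]
P(Marta) = 0.9223  [exponent 2.3100]
Difference = 0.2901 − 0.9223 = -0.6323

-0.632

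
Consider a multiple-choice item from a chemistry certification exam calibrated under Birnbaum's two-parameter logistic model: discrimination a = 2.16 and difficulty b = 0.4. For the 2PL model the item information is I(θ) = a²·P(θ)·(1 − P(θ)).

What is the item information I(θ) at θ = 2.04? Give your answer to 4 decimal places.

0.1275

P = 1/(1+e^{-3.5424}) = 0.9719
P(1−P) = 0.9719 × 0.0281 = 0.0273
I = a² × P(1−P) = 2.16² × 0.0273 = 0.12755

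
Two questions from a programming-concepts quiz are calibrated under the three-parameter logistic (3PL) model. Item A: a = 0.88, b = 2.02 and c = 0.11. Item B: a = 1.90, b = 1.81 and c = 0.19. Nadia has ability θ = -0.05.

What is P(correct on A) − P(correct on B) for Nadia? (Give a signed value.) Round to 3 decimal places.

0.021

P(θ) = c + (1 − c) · 1 / (1 + exp(−a(θ − b)))
P_A = 0.2339
P_B = 0.2130
P_A − P_B = 0.0210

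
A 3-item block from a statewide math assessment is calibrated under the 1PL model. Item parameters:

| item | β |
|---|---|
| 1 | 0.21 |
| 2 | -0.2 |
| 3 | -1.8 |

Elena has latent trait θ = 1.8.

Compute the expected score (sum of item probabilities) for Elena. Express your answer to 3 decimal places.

P(θ) = 1 / (1 + exp(−(θ − β)))
P_1 = 1/(1+e^{-1.5900}) = 0.8306
P_2 = 1/(1+e^{-2.0000}) = 0.8808
P_3 = 1/(1+e^{-3.6000}) = 0.9734
E[score] = 0.8306 + 0.8808 + 0.9734 = 2.6848

2.685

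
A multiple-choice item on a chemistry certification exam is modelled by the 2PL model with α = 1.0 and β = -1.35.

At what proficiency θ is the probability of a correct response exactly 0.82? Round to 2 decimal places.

0.17

P(θ) = 1 / (1 + exp(−α(θ − β)))
logit = ln(0.8200/0.1800) = 1.5163
θ = β + logit/(α) = -1.35 + 1.5163/1.0000 = 0.1663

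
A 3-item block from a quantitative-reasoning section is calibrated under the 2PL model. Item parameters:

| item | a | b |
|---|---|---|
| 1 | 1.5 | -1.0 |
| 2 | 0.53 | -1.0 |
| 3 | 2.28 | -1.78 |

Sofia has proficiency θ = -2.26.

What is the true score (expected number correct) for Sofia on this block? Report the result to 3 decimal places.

0.721

P(θ) = 1 / (1 + exp(−a(θ − b)))
P_1 = 1/(1+e^{1.8900}) = 0.1312
P_2 = 1/(1+e^{0.6678}) = 0.3390
P_3 = 1/(1+e^{1.0944}) = 0.2508
E[score] = 0.1312 + 0.3390 + 0.2508 = 0.7210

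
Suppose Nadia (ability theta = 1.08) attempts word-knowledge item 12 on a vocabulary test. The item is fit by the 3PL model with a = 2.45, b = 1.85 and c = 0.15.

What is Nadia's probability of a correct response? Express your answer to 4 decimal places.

P(theta) = c + (1 − c) · 1 / (1 + exp(−a(theta − b)))
Exponent: 2.45 × (1.08 − 1.85) = -1.8865
1/(1 + e^{1.8865}) = 0.1316
P = 0.15 + 0.85 × 0.1316 = 0.2619

0.2619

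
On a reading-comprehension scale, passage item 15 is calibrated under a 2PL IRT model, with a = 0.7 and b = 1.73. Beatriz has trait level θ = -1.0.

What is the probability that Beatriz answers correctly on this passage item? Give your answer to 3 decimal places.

P(θ) = 1 / (1 + exp(−a(θ − b)))
Exponent: 0.7 × (-1.0 − 1.73) = -1.9110
1/(1 + e^{1.9110}) = 0.1289

0.129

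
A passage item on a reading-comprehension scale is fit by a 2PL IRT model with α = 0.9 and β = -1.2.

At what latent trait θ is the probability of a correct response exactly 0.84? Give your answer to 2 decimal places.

0.64

P(θ) = 1 / (1 + exp(−α(θ − β)))
logit = ln(0.8400/0.1600) = 1.6582
θ = β + logit/(α) = -1.2 + 1.6582/0.9000 = 0.6425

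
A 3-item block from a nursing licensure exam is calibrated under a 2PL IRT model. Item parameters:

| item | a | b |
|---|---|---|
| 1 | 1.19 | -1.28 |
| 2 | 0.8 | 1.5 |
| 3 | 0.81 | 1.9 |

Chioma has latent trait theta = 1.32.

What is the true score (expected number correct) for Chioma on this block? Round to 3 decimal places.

P(theta) = 1 / (1 + exp(−a(theta − b)))
P_1 = 1/(1+e^{-3.0940}) = 0.9566
P_2 = 1/(1+e^{0.1440}) = 0.4641
P_3 = 1/(1+e^{0.4698}) = 0.3847
E[score] = 0.9566 + 0.4641 + 0.3847 = 1.8054

1.805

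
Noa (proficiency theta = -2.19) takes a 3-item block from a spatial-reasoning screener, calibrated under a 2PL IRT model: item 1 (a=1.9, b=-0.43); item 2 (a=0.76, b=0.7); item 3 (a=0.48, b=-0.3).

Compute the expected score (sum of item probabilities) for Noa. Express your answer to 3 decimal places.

0.422

P(theta) = 1 / (1 + exp(−a(theta − b)))
P_1 = 1/(1+e^{3.3440}) = 0.0341
P_2 = 1/(1+e^{2.1964}) = 0.1001
P_3 = 1/(1+e^{0.9072}) = 0.2876
E[score] = 0.0341 + 0.1001 + 0.2876 = 0.4217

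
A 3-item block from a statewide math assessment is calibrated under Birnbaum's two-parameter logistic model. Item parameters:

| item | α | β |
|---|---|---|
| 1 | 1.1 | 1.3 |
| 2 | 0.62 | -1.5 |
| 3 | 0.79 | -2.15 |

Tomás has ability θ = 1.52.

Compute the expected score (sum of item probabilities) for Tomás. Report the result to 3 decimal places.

2.375

P(θ) = 1 / (1 + exp(−α(θ − β)))
P_1 = 1/(1+e^{-0.2420}) = 0.5602
P_2 = 1/(1+e^{-1.8724}) = 0.8667
P_3 = 1/(1+e^{-2.8993}) = 0.9478
E[score] = 0.5602 + 0.8667 + 0.9478 = 2.3748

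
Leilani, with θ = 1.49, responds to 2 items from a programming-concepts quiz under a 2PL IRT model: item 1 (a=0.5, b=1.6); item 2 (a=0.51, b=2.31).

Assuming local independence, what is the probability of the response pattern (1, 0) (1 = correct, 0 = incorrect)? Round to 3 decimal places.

0.293

P(θ) = 1 / (1 + exp(−a(θ − b)))
P_1 = 1/(1+e^{0.0550}) = 0.4863
P_2 = 1/(1+e^{0.4182}) = 0.3969
L = P_1 × (1−P_2) = 0.4863 × 0.6031 = 0.29324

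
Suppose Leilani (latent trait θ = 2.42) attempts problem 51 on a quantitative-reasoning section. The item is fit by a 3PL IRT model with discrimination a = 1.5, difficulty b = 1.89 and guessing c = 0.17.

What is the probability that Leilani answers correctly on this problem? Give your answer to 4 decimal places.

0.7418

P(θ) = c + (1 − c) · 1 / (1 + exp(−a(θ − b)))
Exponent: 1.5 × (2.42 − 1.89) = 0.7950
1/(1 + e^{-0.7950}) = 0.6889
P = 0.17 + 0.83 × 0.6889 = 0.7418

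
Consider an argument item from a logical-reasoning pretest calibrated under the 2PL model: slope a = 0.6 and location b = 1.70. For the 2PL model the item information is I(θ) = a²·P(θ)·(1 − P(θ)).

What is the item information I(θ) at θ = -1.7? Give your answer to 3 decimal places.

0.037

P = 1/(1+e^{2.0400}) = 0.1151
P(1−P) = 0.1151 × 0.8849 = 0.1018
I = a² × P(1−P) = 0.6² × 0.1018 = 0.03666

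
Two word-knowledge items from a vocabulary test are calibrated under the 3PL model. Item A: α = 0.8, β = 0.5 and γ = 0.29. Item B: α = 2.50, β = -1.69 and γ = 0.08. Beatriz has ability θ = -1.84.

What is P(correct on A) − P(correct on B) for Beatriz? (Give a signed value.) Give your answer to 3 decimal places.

P(θ) = γ + (1 − γ) · 1 / (1 + exp(−α(θ − β)))
P_A = 0.3847
P_B = 0.4547
P_A − P_B = -0.0701

-0.070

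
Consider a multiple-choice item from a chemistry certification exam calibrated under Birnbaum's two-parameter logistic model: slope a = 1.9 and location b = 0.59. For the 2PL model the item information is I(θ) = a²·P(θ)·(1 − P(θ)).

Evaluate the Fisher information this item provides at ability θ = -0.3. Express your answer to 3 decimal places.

P = 1/(1+e^{1.6910}) = 0.1556
P(1−P) = 0.1556 × 0.8444 = 0.1314
I = a² × P(1−P) = 1.9² × 0.1314 = 0.47442

0.474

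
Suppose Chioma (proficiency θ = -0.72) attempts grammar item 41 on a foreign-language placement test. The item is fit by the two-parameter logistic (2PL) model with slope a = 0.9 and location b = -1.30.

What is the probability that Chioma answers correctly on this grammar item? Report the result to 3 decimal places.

0.628

P(θ) = 1 / (1 + exp(−a(θ − b)))
Exponent: 0.9 × (-0.72 − (-1.30)) = 0.5220
1/(1 + e^{-0.5220}) = 0.6276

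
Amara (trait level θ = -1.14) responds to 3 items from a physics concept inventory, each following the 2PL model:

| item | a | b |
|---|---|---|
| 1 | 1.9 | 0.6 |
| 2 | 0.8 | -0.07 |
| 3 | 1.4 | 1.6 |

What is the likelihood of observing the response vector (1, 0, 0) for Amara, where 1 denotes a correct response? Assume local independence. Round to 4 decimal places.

P(θ) = 1 / (1 + exp(−a(θ − b)))
P_1 = 1/(1+e^{3.3060}) = 0.0354
P_2 = 1/(1+e^{0.8560}) = 0.2982
P_3 = 1/(1+e^{3.8360}) = 0.0211
L = P_1 × (1−P_2) × (1−P_3) = 0.0354 × 0.7018 × 0.9789 = 0.02430

0.0243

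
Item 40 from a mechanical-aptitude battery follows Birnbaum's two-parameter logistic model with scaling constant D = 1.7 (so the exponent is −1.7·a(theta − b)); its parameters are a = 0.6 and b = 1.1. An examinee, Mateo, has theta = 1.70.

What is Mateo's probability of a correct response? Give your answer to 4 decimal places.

P(theta) = 1 / (1 + exp(−D·a(theta − b)))
Exponent: 1.7 × 0.6 × (1.70 − 1.1) = 0.6120
1/(1 + e^{-0.6120}) = 0.6484
P = 0.6484

0.6484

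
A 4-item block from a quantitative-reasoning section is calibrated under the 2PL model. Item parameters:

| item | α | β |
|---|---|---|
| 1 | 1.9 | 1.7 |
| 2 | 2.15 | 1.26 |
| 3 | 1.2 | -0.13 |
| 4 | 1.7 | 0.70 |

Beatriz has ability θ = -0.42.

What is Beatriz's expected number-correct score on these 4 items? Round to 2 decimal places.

0.59

P(θ) = 1 / (1 + exp(−α(θ − β)))
P_1 = 1/(1+e^{4.0280}) = 0.0175
P_2 = 1/(1+e^{3.6120}) = 0.0263
P_3 = 1/(1+e^{0.3480}) = 0.4139
P_4 = 1/(1+e^{1.9040}) = 0.1297
E[score] = 0.0175 + 0.0263 + 0.4139 + 0.1297 = 0.5873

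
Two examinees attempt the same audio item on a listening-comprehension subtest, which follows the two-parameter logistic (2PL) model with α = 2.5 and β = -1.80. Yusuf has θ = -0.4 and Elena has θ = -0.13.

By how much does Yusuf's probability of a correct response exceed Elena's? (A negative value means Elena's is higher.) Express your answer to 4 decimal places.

-0.0142

P(θ) = 1 / (1 + exp(−α(θ − β)))
P(Yusuf) = 0.9707  [exponent 3.5000]
P(Elena) = 0.9849  [exponent 4.1750]
Difference = 0.9707 − 0.9849 = -0.0142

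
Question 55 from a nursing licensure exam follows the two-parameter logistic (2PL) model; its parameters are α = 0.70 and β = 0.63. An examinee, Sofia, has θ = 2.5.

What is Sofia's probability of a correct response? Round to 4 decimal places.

0.7873

P(θ) = 1 / (1 + exp(−α(θ − β)))
Exponent: 0.70 × (2.5 − 0.63) = 1.3090
1/(1 + e^{-1.3090}) = 0.7873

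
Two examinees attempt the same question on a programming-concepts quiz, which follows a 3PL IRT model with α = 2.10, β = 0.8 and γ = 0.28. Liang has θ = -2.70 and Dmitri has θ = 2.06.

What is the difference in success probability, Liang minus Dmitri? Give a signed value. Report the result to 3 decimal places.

-0.672

P(θ) = γ + (1 − γ) · 1 / (1 + exp(−α(θ − β)))
P(Liang) = 0.2805  [exponent -7.3500]
P(Dmitri) = 0.9523  [exponent 2.6460]
Difference = 0.2805 − 0.9523 = -0.6718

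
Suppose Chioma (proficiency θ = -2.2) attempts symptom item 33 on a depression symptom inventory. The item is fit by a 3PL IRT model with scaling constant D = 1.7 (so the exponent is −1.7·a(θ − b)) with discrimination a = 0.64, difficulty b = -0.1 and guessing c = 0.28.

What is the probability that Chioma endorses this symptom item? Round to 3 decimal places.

0.347

P(θ) = c + (1 − c) · 1 / (1 + exp(−D·a(θ − b)))
Exponent: 1.7 × 0.64 × (-2.2 − (-0.1)) = -2.2848
1/(1 + e^{2.2848}) = 0.0924
P = 0.28 + 0.72 × 0.0924 = 0.3465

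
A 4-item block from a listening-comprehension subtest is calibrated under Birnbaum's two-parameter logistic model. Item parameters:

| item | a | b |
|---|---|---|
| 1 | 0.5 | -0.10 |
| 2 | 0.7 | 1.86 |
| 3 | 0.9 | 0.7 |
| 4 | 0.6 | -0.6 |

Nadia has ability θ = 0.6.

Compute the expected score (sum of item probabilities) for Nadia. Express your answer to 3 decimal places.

P(θ) = 1 / (1 + exp(−a(θ − b)))
P_1 = 1/(1+e^{-0.3500}) = 0.5866
P_2 = 1/(1+e^{0.8820}) = 0.2928
P_3 = 1/(1+e^{0.0900}) = 0.4775
P_4 = 1/(1+e^{-0.7200}) = 0.6726
E[score] = 0.5866 + 0.2928 + 0.4775 + 0.6726 = 2.0295

2.030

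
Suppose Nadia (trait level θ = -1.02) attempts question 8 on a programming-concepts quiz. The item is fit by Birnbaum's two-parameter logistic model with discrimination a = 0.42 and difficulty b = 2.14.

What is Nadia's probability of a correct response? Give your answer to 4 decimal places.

P(θ) = 1 / (1 + exp(−a(θ − b)))
Exponent: 0.42 × (-1.02 − 2.14) = -1.3272
1/(1 + e^{1.3272}) = 0.2096

0.2096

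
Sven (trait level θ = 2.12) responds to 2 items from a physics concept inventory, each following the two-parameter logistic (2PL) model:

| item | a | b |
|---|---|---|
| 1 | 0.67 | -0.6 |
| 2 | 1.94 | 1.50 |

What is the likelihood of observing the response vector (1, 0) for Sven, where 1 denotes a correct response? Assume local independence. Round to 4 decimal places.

P(θ) = 1 / (1 + exp(−a(θ − b)))
P_1 = 1/(1+e^{-1.8224}) = 0.8609
P_2 = 1/(1+e^{-1.2028}) = 0.7690
L = P_1 × (1−P_2) = 0.8609 × 0.2310 = 0.19884

0.1988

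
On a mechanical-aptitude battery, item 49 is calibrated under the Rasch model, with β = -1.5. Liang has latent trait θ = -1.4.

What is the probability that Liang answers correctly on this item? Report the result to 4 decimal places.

P(θ) = 1 / (1 + exp(−(θ − β)))
Exponent: (-1.4 − (-1.5)) = 0.1000
1/(1 + e^{-0.1000}) = 0.5250
P = 0.5250

0.5250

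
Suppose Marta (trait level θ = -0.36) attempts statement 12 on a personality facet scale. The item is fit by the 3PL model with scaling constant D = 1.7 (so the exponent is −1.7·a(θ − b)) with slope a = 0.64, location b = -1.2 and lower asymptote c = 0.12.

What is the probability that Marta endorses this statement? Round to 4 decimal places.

P(θ) = c + (1 − c) · 1 / (1 + exp(−D·a(θ − b)))
Exponent: 1.7 × 0.64 × (-0.36 − (-1.2)) = 0.9139
1/(1 + e^{-0.9139}) = 0.7138
P = 0.12 + 0.88 × 0.7138 = 0.7481

0.7481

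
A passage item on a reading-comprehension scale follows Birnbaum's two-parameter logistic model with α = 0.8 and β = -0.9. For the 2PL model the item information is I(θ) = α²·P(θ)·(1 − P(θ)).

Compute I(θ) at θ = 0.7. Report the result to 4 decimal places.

0.1089

P = 1/(1+e^{-1.2800}) = 0.7824
P(1−P) = 0.7824 × 0.2176 = 0.1702
I = α² × P(1−P) = 0.8² × 0.1702 = 0.10894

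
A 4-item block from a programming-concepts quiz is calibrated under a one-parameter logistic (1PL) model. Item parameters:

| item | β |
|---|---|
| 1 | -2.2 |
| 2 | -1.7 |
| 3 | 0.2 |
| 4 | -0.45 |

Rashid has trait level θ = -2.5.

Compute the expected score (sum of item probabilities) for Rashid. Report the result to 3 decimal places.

0.913

P(θ) = 1 / (1 + exp(−(θ − β)))
P_1 = 1/(1+e^{0.3000}) = 0.4256
P_2 = 1/(1+e^{0.8000}) = 0.3100
P_3 = 1/(1+e^{2.7000}) = 0.0630
P_4 = 1/(1+e^{2.0500}) = 0.1141
E[score] = 0.4256 + 0.3100 + 0.0630 + 0.1141 = 0.9126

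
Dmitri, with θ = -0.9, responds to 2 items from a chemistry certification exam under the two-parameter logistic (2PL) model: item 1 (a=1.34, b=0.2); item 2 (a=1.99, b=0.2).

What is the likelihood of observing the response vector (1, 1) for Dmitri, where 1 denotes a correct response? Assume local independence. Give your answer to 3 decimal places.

P(θ) = 1 / (1 + exp(−a(θ − b)))
P_1 = 1/(1+e^{1.4740}) = 0.1863
P_2 = 1/(1+e^{2.1890}) = 0.1007
L = P_1 × P_2 = 0.1863 × 0.1007 = 0.01877

0.019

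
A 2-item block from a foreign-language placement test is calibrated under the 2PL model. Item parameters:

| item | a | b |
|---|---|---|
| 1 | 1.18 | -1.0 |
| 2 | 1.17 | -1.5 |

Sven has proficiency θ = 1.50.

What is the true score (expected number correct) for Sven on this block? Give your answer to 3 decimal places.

P(θ) = 1 / (1 + exp(−a(θ − b)))
P_1 = 1/(1+e^{-2.9500}) = 0.9503
P_2 = 1/(1+e^{-3.5100}) = 0.9710
E[score] = 0.9503 + 0.9710 = 1.9212

1.921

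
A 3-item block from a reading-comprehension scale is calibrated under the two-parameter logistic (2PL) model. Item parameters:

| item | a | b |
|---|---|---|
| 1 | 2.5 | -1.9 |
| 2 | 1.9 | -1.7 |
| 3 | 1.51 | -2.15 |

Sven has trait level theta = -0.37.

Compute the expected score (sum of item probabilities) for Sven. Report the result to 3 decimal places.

P(theta) = 1 / (1 + exp(−a(theta − b)))
P_1 = 1/(1+e^{-3.8250}) = 0.9786
P_2 = 1/(1+e^{-2.5270}) = 0.9260
P_3 = 1/(1+e^{-2.6878}) = 0.9363
E[score] = 0.9786 + 0.9260 + 0.9363 = 2.8410

2.841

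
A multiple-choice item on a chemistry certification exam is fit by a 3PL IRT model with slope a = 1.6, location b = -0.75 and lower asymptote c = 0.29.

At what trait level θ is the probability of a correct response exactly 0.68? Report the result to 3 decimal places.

P(θ) = c + (1 − c) · 1 / (1 + exp(−a(θ − b)))
Remove guessing floor: (0.68 − 0.29)/(1 − 0.29) = 0.5493
logit = ln(0.5493/0.4507) = 0.1978
θ = b + logit/(a) = -0.75 + 0.1978/1.6000 = -0.6264

-0.626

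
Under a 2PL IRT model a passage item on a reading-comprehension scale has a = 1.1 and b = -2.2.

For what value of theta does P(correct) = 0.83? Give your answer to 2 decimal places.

P(theta) = 1 / (1 + exp(−a(theta − b)))
logit = ln(0.8300/0.1700) = 1.5856
theta = b + logit/(a) = -2.2 + 1.5856/1.1000 = -0.7585

-0.76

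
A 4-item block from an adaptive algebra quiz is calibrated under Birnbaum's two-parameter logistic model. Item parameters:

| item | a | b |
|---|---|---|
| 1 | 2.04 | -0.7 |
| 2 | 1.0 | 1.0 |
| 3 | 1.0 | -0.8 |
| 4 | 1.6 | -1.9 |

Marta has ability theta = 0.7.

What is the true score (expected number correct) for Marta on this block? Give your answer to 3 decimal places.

3.173

P(theta) = 1 / (1 + exp(−a(theta − b)))
P_1 = 1/(1+e^{-2.8560}) = 0.9456
P_2 = 1/(1+e^{0.3000}) = 0.4256
P_3 = 1/(1+e^{-1.5000}) = 0.8176
P_4 = 1/(1+e^{-4.1600}) = 0.9846
E[score] = 0.9456 + 0.4256 + 0.8176 + 0.9846 = 3.1734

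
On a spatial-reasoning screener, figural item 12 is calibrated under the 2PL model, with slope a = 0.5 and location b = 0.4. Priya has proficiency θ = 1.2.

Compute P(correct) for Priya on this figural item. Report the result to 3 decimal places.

0.599

P(θ) = 1 / (1 + exp(−a(θ − b)))
Exponent: 0.5 × (1.2 − 0.4) = 0.4000
1/(1 + e^{-0.4000}) = 0.5987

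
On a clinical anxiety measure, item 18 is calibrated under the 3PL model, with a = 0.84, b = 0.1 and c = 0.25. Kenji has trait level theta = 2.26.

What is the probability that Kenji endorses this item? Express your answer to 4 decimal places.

P(theta) = c + (1 − c) · 1 / (1 + exp(−a(theta − b)))
Exponent: 0.84 × (2.26 − 0.1) = 1.8144
1/(1 + e^{-1.8144}) = 0.8599
P = 0.25 + 0.75 × 0.8599 = 0.8949

0.8949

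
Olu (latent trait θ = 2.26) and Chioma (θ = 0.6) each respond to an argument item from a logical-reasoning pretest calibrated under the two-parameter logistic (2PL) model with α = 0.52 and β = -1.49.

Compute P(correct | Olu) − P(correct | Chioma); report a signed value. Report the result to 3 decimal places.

0.128

P(θ) = 1 / (1 + exp(−α(θ − β)))
P(Olu) = 0.8754  [exponent 1.9500]
P(Chioma) = 0.7478  [exponent 1.0868]
Difference = 0.8754 − 0.7478 = 0.1277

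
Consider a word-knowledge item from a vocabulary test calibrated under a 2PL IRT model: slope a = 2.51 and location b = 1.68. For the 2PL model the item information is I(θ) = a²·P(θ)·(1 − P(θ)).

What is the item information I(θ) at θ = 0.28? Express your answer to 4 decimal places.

0.1769

P = 1/(1+e^{3.5140}) = 0.0289
P(1−P) = 0.0289 × 0.9711 = 0.0281
I = a² × P(1−P) = 2.51² × 0.0281 = 0.17691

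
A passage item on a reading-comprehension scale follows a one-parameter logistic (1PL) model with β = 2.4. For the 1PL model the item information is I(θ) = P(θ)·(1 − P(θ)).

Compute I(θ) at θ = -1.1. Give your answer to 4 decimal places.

0.0285

P = 1/(1+e^{3.5000}) = 0.0293
P(1−P) = 0.0293 × 0.9707 = 0.0285
I = P(1−P) = 0.02845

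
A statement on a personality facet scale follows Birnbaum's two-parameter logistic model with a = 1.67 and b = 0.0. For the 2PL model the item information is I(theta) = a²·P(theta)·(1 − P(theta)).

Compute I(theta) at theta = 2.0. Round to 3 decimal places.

P = 1/(1+e^{-3.3400}) = 0.9658
P(1−P) = 0.9658 × 0.0342 = 0.0331
I = a² × P(1−P) = 1.67² × 0.0331 = 0.09218

0.092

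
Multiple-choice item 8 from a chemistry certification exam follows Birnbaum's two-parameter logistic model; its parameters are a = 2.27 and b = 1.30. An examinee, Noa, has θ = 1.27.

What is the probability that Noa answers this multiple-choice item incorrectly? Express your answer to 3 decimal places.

0.517

P(θ) = 1 / (1 + exp(−a(θ − b)))
Exponent: 2.27 × (1.27 − 1.30) = -0.0681
1/(1 + e^{0.0681}) = 0.4830
P(incorrect) = 1 − 0.4830 = 0.5170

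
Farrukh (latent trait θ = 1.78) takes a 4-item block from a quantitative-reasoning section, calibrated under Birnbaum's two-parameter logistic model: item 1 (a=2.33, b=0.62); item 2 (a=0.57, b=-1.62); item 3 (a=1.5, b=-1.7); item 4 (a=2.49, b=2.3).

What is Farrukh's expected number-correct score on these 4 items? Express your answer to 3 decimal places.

P(θ) = 1 / (1 + exp(−a(θ − b)))
P_1 = 1/(1+e^{-2.7028}) = 0.9372
P_2 = 1/(1+e^{-1.9380}) = 0.8741
P_3 = 1/(1+e^{-5.2200}) = 0.9946
P_4 = 1/(1+e^{1.2948}) = 0.2150
E[score] = 0.9372 + 0.8741 + 0.9946 + 0.2150 = 3.0210

3.021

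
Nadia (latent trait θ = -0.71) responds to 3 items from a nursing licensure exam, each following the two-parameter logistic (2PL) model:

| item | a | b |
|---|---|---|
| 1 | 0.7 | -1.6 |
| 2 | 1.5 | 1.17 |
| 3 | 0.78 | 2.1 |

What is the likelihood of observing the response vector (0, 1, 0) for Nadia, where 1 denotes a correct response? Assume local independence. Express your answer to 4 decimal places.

P(θ) = 1 / (1 + exp(−a(θ − b)))
P_1 = 1/(1+e^{-0.6230}) = 0.6509
P_2 = 1/(1+e^{2.8200}) = 0.0563
P_3 = 1/(1+e^{2.1918}) = 0.1005
L = (1−P_1) × P_2 × (1−P_3) = 0.3491 × 0.0563 × 0.8995 = 0.01766

0.0177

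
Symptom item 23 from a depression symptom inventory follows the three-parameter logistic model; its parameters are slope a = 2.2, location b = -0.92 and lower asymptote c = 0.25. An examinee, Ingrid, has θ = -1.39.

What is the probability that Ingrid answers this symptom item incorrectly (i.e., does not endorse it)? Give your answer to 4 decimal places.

0.5533

P(θ) = c + (1 − c) · 1 / (1 + exp(−a(θ − b)))
Exponent: 2.2 × (-1.39 − (-0.92)) = -1.0340
1/(1 + e^{1.0340}) = 0.2623
P = 0.25 + 0.75 × 0.2623 = 0.4467
P(incorrect) = 1 − 0.4467 = 0.5533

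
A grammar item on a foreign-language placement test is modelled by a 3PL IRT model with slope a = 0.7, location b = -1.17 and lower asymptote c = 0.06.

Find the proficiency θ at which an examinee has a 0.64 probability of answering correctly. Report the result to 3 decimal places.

-0.489

P(θ) = c + (1 − c) · 1 / (1 + exp(−a(θ − b)))
Remove guessing floor: (0.64 − 0.06)/(1 − 0.06) = 0.6170
logit = ln(0.6170/0.3830) = 0.4769
θ = b + logit/(a) = -1.17 + 0.4769/0.7000 = -0.4887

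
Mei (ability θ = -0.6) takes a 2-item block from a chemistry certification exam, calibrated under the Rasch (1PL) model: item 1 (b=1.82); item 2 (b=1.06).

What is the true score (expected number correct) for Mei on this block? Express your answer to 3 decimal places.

0.241

P(θ) = 1 / (1 + exp(−(θ − b)))
P_1 = 1/(1+e^{2.4200}) = 0.0817
P_2 = 1/(1+e^{1.6600}) = 0.1598
E[score] = 0.0817 + 0.1598 = 0.2414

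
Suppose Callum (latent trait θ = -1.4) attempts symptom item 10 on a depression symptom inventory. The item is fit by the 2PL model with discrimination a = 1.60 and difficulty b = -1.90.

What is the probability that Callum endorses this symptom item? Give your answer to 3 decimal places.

0.690

P(θ) = 1 / (1 + exp(−a(θ − b)))
Exponent: 1.60 × (-1.4 − (-1.90)) = 0.8000
1/(1 + e^{-0.8000}) = 0.6900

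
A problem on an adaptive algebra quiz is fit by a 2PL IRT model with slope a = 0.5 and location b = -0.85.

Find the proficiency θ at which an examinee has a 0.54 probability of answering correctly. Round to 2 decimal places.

P(θ) = 1 / (1 + exp(−a(θ − b)))
logit = ln(0.5400/0.4600) = 0.1603
θ = b + logit/(a) = -0.85 + 0.1603/0.5000 = -0.5293

-0.53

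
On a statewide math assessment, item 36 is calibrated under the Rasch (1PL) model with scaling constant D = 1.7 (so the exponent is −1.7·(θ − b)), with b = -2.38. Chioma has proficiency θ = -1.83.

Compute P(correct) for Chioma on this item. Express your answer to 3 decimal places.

P(θ) = 1 / (1 + exp(−D·(θ − b)))
Exponent: 1.7 × (-1.83 − (-2.38)) = 0.9350
1/(1 + e^{-0.9350}) = 0.7181
P = 0.7181

0.718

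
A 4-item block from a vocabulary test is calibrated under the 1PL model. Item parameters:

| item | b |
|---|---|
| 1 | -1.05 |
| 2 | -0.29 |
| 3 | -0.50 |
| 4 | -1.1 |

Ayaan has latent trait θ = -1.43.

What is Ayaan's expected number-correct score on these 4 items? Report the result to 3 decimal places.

P(θ) = 1 / (1 + exp(−(θ − b)))
P_1 = 1/(1+e^{0.3800}) = 0.4061
P_2 = 1/(1+e^{1.1400}) = 0.2423
P_3 = 1/(1+e^{0.9300}) = 0.2829
P_4 = 1/(1+e^{0.3300}) = 0.4182
E[score] = 0.4061 + 0.2423 + 0.2829 + 0.4182 = 1.3496

1.350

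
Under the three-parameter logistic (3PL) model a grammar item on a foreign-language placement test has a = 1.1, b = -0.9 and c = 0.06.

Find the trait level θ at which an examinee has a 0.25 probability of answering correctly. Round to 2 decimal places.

P(θ) = c + (1 − c) · 1 / (1 + exp(−a(θ − b)))
Remove guessing floor: (0.25 − 0.06)/(1 − 0.06) = 0.2021
logit = ln(0.2021/0.7979) = -1.3730
θ = b + logit/(a) = -0.9 + (-1.3730)/1.1000 = -2.1482

-2.15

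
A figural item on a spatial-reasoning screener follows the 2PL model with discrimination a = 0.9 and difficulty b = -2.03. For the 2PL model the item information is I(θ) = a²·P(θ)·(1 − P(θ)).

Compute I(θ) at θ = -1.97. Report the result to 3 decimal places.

P = 1/(1+e^{-0.0540}) = 0.5135
P(1−P) = 0.5135 × 0.4865 = 0.2498
I = a² × P(1−P) = 0.9² × 0.2498 = 0.20235

0.202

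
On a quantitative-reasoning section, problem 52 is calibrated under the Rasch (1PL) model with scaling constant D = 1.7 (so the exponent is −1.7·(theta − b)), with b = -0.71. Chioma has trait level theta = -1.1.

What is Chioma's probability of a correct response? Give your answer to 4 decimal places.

0.3401

P(theta) = 1 / (1 + exp(−D·(theta − b)))
Exponent: 1.7 × (-1.1 − (-0.71)) = -0.6630
1/(1 + e^{0.6630}) = 0.3401
P = 0.3401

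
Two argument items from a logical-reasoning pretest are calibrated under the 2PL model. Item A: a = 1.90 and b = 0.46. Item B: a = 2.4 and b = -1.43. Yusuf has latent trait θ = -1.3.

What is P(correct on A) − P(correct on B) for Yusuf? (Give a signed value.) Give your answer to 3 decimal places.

P(θ) = 1 / (1 + exp(−a(θ − b)))
P_A = 0.0341
P_B = 0.5774
P_A − P_B = -0.5433

-0.543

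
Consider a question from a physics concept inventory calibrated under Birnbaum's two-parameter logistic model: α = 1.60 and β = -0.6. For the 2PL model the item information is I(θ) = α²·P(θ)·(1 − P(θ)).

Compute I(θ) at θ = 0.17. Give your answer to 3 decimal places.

0.448

P = 1/(1+e^{-1.2320}) = 0.7742
P(1−P) = 0.7742 × 0.2258 = 0.1748
I = α² × P(1−P) = 1.60² × 0.1748 = 0.44757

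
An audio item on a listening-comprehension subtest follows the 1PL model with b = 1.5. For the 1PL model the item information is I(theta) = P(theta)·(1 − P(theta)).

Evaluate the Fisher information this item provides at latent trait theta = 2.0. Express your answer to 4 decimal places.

P = 1/(1+e^{-0.5000}) = 0.6225
P(1−P) = 0.6225 × 0.3775 = 0.2350
I = P(1−P) = 0.23500

0.2350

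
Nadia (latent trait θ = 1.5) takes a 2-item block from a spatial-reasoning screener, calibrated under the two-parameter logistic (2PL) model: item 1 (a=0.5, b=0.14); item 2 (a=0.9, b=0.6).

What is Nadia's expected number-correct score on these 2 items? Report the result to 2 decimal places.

1.36

P(θ) = 1 / (1 + exp(−a(θ − b)))
P_1 = 1/(1+e^{-0.6800}) = 0.6637
P_2 = 1/(1+e^{-0.8100}) = 0.6921
E[score] = 0.6637 + 0.6921 = 1.3558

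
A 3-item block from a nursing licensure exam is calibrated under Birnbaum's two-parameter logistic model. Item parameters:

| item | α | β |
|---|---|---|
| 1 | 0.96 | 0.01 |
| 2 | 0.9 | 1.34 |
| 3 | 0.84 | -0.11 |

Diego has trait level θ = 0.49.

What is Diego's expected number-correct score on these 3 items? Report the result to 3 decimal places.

1.554

P(θ) = 1 / (1 + exp(−α(θ − β)))
P_1 = 1/(1+e^{-0.4608}) = 0.6132
P_2 = 1/(1+e^{0.7650}) = 0.3176
P_3 = 1/(1+e^{-0.5040}) = 0.6234
E[score] = 0.6132 + 0.3176 + 0.6234 = 1.5542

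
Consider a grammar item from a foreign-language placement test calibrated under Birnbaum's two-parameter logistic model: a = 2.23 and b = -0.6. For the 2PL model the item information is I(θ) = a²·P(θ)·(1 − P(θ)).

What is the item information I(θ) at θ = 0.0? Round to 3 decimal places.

P = 1/(1+e^{-1.3380}) = 0.7922
P(1−P) = 0.7922 × 0.2078 = 0.1646
I = a² × P(1−P) = 2.23² × 0.1646 = 0.81875

0.819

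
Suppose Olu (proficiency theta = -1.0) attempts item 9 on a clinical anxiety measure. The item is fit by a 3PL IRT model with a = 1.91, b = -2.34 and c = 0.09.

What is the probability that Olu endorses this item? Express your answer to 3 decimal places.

0.935

P(theta) = c + (1 − c) · 1 / (1 + exp(−a(theta − b)))
Exponent: 1.91 × (-1.0 − (-2.34)) = 2.5594
1/(1 + e^{-2.5594}) = 0.9282
P = 0.09 + 0.91 × 0.9282 = 0.9347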